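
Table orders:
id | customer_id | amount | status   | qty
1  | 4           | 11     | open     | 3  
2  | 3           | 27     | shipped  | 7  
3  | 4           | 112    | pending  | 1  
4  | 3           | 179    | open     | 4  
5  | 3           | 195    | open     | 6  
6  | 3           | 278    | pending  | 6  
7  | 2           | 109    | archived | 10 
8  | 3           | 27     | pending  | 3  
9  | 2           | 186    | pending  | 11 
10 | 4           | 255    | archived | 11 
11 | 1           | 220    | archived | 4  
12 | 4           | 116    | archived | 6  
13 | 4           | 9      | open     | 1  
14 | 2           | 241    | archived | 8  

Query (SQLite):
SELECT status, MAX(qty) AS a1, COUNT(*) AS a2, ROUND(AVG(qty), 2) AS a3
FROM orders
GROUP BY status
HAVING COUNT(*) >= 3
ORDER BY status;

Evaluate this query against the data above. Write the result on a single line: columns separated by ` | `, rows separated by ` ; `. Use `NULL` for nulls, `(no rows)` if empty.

Group orders by status.
Per group compute: MAX(qty), COUNT(*), ROUND(AVG(qty), 2).
HAVING: drop groups with fewer than 3 rows.
  archived: ids {7, 10, 11, 12, 14} → MAX(qty)=11, COUNT(*)=5, ROUND(AVG(qty), 2)=7.8
  open: ids {1, 4, 5, 13} → MAX(qty)=6, COUNT(*)=4, ROUND(AVG(qty), 2)=3.5
  pending: ids {3, 6, 8, 9} → MAX(qty)=11, COUNT(*)=4, ROUND(AVG(qty), 2)=5.25
  shipped: ids {2} → MAX(qty)=7, COUNT(*)=1, ROUND(AVG(qty), 2)=7

archived | 11 | 5 | 7.8 ; open | 6 | 4 | 3.5 ; pending | 11 | 4 | 5.25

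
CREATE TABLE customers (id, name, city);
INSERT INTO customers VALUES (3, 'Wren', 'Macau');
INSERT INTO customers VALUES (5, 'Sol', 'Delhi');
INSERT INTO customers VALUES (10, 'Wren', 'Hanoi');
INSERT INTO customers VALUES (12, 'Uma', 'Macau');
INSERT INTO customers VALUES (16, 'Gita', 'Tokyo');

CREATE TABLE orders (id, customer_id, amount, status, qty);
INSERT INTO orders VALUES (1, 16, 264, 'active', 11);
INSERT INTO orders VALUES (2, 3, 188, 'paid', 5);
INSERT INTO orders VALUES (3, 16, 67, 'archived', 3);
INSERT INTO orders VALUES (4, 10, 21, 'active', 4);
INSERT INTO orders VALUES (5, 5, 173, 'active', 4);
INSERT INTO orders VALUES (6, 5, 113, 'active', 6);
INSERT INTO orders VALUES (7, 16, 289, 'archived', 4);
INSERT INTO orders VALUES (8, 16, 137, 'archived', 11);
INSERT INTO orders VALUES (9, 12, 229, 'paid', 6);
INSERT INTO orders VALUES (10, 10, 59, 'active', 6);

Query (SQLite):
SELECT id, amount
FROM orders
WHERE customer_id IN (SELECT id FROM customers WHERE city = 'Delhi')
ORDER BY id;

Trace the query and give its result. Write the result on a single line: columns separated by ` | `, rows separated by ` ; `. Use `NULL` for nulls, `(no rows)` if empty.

5 | 173 ; 6 | 113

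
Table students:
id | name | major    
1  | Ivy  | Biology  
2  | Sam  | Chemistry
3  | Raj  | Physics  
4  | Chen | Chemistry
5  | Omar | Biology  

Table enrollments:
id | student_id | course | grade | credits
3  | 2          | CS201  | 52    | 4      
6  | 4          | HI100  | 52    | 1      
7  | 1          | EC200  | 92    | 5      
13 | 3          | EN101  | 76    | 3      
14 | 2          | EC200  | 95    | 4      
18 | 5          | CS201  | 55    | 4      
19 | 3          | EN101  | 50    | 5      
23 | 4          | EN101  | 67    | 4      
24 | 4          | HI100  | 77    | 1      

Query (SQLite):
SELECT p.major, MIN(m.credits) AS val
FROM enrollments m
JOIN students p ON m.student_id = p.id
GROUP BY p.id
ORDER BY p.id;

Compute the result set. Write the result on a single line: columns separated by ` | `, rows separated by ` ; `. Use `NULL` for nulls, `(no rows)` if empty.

Biology | 5 ; Chemistry | 4 ; Physics | 3 ; Chemistry | 1 ; Biology | 4

Join each enrollments row to its students via student_id.
Group joined rows by students.id; compute MIN(m.credits) per group.
  1: ids {7} → MIN(m.credits)=5
  2: ids {3, 14} → MIN(m.credits)=4
  3: ids {13, 19} → MIN(m.credits)=3
  4: ids {6, 23, 24} → MIN(m.credits)=1
  5: ids {18} → MIN(m.credits)=4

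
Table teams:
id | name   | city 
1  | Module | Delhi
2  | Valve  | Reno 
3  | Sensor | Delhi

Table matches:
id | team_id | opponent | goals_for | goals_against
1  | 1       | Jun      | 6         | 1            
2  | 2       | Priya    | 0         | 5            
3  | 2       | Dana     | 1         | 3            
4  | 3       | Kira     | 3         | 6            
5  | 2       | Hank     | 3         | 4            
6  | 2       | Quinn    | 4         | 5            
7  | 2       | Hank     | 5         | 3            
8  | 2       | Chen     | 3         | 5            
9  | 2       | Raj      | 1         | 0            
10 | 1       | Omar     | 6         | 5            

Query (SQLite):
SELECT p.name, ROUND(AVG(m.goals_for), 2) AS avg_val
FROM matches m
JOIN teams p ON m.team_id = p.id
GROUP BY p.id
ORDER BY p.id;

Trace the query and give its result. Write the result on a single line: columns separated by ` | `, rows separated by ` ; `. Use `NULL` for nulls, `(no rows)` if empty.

Join each matches row to its teams via team_id.
Group joined rows by teams.id; compute ROUND(AVG(m.goals_for), 2) per group.
  1: ids {1, 10} → ROUND(AVG(m.goals_for), 2)=6
  2: ids {2, 3, 5, 6, 7, 8, 9} → ROUND(AVG(m.goals_for), 2)=2.43
  3: ids {4} → ROUND(AVG(m.goals_for), 2)=3

Module | 6 ; Valve | 2.43 ; Sensor | 3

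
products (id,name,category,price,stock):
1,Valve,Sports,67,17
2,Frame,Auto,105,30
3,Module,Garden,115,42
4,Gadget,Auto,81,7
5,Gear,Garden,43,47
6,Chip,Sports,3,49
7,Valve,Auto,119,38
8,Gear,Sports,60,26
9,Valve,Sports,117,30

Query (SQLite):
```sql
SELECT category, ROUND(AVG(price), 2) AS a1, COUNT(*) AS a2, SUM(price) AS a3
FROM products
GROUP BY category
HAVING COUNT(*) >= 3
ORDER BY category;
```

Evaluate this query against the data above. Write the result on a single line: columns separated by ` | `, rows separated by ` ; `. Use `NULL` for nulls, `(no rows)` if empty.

Group products by category.
Per group compute: ROUND(AVG(price), 2), COUNT(*), SUM(price).
HAVING: drop groups with fewer than 3 rows.
  Auto: ids {2, 4, 7} → ROUND(AVG(price), 2)=101.67, COUNT(*)=3, SUM(price)=305
  Garden: ids {3, 5} → ROUND(AVG(price), 2)=79, COUNT(*)=2, SUM(price)=158
  Sports: ids {1, 6, 8, 9} → ROUND(AVG(price), 2)=61.75, COUNT(*)=4, SUM(price)=247

Auto | 101.67 | 3 | 305 ; Sports | 61.75 | 4 | 247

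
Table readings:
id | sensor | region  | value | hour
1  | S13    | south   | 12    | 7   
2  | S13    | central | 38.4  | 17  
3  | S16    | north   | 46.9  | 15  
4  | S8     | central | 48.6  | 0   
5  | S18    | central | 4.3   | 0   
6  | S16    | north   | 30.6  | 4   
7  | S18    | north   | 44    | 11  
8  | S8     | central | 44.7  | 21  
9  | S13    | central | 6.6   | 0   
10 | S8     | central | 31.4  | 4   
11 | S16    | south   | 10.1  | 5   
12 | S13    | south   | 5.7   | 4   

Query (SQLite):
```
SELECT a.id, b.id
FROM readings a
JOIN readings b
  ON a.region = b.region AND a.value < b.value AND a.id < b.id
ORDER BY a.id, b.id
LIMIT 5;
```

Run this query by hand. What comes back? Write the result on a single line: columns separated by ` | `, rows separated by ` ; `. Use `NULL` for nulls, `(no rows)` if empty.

2 | 4 ; 2 | 8 ; 5 | 8 ; 5 | 9 ; 5 | 10

Pairs (a,b) with same region, a.value < b.value, a.id < b.id.
region groups: central:{2,4,5,8,9,10} north:{3,6,7} south:{1,11,12}
Ordered by (a.id, b.id); first 5.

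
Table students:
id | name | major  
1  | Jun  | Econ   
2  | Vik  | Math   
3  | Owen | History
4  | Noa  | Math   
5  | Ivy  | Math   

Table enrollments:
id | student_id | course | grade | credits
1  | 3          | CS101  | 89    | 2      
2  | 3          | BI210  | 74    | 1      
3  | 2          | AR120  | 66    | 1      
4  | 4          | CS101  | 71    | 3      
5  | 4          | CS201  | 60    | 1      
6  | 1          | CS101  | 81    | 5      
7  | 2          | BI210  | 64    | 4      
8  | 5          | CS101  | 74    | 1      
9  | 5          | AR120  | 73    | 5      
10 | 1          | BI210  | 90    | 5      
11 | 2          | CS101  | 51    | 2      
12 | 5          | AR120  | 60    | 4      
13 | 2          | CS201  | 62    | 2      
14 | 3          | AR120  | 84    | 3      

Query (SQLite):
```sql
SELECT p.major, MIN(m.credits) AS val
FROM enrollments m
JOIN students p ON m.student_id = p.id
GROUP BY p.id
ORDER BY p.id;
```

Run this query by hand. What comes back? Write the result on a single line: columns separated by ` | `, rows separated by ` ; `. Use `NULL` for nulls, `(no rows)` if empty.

Join each enrollments row to its students via student_id.
Group joined rows by students.id; compute MIN(m.credits) per group.
  1: ids {6, 10} → MIN(m.credits)=5
  2: ids {3, 7, 11, 13} → MIN(m.credits)=1
  3: ids {1, 2, 14} → MIN(m.credits)=1
  4: ids {4, 5} → MIN(m.credits)=1
  5: ids {8, 9, 12} → MIN(m.credits)=1

Econ | 5 ; Math | 1 ; History | 1 ; Math | 1 ; Math | 1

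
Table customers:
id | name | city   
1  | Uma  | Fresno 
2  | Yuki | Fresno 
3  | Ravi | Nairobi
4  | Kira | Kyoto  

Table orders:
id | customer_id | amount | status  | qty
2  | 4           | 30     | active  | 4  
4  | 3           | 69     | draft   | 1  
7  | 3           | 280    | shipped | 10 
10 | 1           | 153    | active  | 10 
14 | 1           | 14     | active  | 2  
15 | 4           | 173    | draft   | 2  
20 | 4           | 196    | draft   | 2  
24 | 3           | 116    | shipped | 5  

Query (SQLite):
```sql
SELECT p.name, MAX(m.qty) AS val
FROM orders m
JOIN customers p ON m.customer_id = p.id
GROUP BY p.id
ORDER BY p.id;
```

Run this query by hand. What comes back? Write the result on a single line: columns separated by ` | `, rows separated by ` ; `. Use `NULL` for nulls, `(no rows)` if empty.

Uma | 10 ; Ravi | 10 ; Kira | 4

Join each orders row to its customers via customer_id.
Group joined rows by customers.id; compute MAX(m.qty) per group.
  1: ids {10, 14} → MAX(m.qty)=10
  3: ids {4, 7, 24} → MAX(m.qty)=10
  4: ids {2, 15, 20} → MAX(m.qty)=4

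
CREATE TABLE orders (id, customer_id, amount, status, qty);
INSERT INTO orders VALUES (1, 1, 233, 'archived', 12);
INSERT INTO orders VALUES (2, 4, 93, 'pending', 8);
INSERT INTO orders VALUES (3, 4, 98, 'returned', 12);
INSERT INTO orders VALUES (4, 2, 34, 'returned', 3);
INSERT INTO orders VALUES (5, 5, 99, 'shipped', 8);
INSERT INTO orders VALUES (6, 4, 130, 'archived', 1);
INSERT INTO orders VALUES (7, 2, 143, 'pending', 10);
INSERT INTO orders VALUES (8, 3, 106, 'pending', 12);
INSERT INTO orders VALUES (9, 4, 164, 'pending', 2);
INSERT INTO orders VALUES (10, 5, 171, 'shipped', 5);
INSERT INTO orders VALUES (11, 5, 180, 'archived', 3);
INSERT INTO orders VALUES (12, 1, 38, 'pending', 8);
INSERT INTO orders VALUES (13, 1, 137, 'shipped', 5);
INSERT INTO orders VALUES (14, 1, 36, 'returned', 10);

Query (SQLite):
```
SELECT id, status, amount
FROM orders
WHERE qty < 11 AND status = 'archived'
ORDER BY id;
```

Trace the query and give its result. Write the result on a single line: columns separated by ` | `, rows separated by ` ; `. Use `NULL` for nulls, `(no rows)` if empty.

qty < 11: ids {2, 4, 5, 6, 7, 9, 10, 11, 12, 13, 14}
status = 'archived': ids {1, 6, 11}
Combine with AND.

6 | archived | 130 ; 11 | archived | 180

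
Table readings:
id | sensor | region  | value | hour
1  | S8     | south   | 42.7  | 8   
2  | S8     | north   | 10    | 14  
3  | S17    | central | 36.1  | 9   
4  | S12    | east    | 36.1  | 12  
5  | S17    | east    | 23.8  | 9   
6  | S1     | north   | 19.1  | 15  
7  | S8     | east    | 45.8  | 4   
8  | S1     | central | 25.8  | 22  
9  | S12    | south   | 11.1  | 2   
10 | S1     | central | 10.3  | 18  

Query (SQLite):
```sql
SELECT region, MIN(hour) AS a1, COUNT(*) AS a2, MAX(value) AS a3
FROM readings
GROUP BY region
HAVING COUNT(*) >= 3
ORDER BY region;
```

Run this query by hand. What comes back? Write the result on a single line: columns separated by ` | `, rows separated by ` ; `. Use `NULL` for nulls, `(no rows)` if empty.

central | 9 | 3 | 36.1 ; east | 4 | 3 | 45.8

Group readings by region.
Per group compute: MIN(hour), COUNT(*), MAX(value).
HAVING: drop groups with fewer than 3 rows.
  central: ids {3, 8, 10} → MIN(hour)=9, COUNT(*)=3, MAX(value)=36.1
  east: ids {4, 5, 7} → MIN(hour)=4, COUNT(*)=3, MAX(value)=45.8
  north: ids {2, 6} → MIN(hour)=14, COUNT(*)=2, MAX(value)=19.1
  south: ids {1, 9} → MIN(hour)=2, COUNT(*)=2, MAX(value)=42.7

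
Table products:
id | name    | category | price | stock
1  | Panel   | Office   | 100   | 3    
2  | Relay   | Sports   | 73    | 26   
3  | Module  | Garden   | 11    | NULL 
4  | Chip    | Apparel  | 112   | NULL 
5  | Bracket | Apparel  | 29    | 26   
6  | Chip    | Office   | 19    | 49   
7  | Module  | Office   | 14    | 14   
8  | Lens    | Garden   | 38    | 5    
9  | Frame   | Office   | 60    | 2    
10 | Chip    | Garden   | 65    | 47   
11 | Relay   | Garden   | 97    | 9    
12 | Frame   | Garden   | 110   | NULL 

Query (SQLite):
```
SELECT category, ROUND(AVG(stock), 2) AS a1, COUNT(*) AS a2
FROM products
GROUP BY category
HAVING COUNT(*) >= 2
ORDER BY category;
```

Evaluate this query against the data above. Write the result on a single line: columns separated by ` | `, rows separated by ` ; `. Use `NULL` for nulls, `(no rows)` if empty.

Group products by category.
Per group compute: ROUND(AVG(stock), 2), COUNT(*).
HAVING: drop groups with fewer than 2 rows.
  Apparel: ids {4, 5} → ROUND(AVG(stock), 2)=26, COUNT(*)=2
  Garden: ids {3, 8, 10, 11, 12} → ROUND(AVG(stock), 2)=20.33, COUNT(*)=5
  Office: ids {1, 6, 7, 9} → ROUND(AVG(stock), 2)=17, COUNT(*)=4
  Sports: ids {2} → ROUND(AVG(stock), 2)=26, COUNT(*)=1

Apparel | 26 | 2 ; Garden | 20.33 | 5 ; Office | 17 | 4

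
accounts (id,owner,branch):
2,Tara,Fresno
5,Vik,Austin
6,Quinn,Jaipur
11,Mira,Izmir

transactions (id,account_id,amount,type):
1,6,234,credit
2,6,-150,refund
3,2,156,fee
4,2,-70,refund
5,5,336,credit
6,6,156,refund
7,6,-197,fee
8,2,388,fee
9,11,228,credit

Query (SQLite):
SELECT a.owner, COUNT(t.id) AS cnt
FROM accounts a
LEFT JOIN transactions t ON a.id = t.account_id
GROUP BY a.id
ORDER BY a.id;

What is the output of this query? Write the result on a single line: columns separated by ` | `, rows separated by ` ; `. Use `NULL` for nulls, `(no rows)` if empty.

Tara | 3 ; Vik | 1 ; Quinn | 4 ; Mira | 1

LEFT JOIN keeps every accounts row; unmatched ones get NULL for transactions columns.
Group by accounts.id and compute COUNT(t.id). COUNT(col) of an all-NULL group is 0.
  2: ids {3, 4, 8} → COUNT(t.id)=3
  5: ids {5} → COUNT(t.id)=1
  6: ids {1, 2, 6, 7} → COUNT(t.id)=4
  11: ids {9} → COUNT(t.id)=1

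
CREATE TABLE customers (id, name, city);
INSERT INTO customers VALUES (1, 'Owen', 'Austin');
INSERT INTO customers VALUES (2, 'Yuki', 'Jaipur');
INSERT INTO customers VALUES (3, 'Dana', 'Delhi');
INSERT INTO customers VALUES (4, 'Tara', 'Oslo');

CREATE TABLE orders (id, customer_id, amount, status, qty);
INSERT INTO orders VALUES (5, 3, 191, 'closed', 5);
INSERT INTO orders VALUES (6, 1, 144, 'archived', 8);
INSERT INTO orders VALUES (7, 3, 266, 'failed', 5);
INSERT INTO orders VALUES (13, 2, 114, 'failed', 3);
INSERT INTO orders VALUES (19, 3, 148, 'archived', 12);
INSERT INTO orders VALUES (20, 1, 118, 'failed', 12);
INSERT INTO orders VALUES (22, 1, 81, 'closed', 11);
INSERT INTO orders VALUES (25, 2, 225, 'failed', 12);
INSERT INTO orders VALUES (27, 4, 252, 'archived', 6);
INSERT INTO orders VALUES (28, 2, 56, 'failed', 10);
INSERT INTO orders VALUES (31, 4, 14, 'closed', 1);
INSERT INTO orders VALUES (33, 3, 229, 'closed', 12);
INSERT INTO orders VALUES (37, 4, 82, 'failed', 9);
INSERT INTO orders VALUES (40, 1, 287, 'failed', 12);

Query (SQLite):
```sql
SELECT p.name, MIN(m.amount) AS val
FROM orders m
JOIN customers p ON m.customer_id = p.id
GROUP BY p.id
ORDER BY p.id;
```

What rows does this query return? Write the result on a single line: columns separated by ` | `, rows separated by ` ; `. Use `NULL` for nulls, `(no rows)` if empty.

Join each orders row to its customers via customer_id.
Group joined rows by customers.id; compute MIN(m.amount) per group.
  1: ids {6, 20, 22, 40} → MIN(m.amount)=81
  2: ids {13, 25, 28} → MIN(m.amount)=56
  3: ids {5, 7, 19, 33} → MIN(m.amount)=148
  4: ids {27, 31, 37} → MIN(m.amount)=14

Owen | 81 ; Yuki | 56 ; Dana | 148 ; Tara | 14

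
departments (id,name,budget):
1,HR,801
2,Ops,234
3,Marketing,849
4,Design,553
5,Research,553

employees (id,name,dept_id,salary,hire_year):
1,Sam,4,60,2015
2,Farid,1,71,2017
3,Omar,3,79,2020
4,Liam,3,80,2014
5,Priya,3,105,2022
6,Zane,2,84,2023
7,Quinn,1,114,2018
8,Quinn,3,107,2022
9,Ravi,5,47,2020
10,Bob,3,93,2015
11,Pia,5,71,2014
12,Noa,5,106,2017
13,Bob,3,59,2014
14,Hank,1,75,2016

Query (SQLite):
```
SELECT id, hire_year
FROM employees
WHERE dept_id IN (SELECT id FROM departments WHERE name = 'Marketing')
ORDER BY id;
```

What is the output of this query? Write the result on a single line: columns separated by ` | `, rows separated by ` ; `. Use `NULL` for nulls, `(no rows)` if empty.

3 | 2020 ; 4 | 2014 ; 5 | 2022 ; 8 | 2022 ; 10 | 2015 ; 13 | 2014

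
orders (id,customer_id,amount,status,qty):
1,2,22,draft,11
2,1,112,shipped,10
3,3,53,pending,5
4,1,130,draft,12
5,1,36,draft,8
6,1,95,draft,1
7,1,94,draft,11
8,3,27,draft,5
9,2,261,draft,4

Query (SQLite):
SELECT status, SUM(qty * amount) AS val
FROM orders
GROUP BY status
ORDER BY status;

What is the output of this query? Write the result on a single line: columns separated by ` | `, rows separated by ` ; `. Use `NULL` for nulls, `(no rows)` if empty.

For each row compute qty * amount.
Group by status; take SUM of the expression per group.
  draft: ids {1, 4, 5, 6, 7, 8, 9} → SUM(qty * amount)=4398
  pending: ids {3} → SUM(qty * amount)=265
  shipped: ids {2} → SUM(qty * amount)=1120

draft | 4398 ; pending | 265 ; shipped | 1120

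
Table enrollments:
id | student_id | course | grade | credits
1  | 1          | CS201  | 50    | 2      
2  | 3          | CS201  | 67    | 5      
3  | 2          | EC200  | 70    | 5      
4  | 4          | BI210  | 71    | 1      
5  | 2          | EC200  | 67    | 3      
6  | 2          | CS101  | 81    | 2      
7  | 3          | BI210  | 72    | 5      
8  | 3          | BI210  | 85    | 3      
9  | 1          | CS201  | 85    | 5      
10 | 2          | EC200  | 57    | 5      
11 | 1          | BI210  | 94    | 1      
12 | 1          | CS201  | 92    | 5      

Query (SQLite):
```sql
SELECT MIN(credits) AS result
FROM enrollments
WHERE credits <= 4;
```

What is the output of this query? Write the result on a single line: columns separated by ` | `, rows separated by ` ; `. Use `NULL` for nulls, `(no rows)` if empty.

1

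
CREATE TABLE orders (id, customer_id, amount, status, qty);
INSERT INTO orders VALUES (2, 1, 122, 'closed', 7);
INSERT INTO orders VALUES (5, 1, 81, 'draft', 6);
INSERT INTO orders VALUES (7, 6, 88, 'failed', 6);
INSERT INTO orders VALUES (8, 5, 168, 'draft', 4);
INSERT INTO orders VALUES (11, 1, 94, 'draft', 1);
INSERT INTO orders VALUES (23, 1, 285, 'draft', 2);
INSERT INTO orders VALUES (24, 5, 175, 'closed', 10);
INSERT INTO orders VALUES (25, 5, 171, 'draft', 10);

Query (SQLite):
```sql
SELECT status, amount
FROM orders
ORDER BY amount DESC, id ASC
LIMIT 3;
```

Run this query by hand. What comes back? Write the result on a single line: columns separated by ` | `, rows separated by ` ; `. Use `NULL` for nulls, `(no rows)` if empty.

Sort by amount desc, tiebreak id asc: (285, id=23), (175, id=24), (171, id=25), (168, id=8), (122, id=2), (94, id=11) …. Take first 3.

draft | 285 ; closed | 175 ; draft | 171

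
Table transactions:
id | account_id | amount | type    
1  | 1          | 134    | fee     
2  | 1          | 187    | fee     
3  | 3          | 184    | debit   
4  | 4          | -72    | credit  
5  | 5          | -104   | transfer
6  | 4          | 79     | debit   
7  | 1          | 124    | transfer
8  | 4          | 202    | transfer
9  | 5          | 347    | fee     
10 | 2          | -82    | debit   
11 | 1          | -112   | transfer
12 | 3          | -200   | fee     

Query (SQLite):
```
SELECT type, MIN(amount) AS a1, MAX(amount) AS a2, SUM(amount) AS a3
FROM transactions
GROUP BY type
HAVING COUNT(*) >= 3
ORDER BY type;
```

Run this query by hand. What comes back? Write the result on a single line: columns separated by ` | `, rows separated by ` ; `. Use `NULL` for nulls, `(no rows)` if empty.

debit | -82 | 184 | 181 ; fee | -200 | 347 | 468 ; transfer | -112 | 202 | 110

Group transactions by type.
Per group compute: MIN(amount), MAX(amount), SUM(amount).
HAVING: drop groups with fewer than 3 rows.
  credit: ids {4} → MIN(amount)=-72, MAX(amount)=-72, SUM(amount)=-72
  debit: ids {3, 6, 10} → MIN(amount)=-82, MAX(amount)=184, SUM(amount)=181
  fee: ids {1, 2, 9, 12} → MIN(amount)=-200, MAX(amount)=347, SUM(amount)=468
  transfer: ids {5, 7, 8, 11} → MIN(amount)=-112, MAX(amount)=202, SUM(amount)=110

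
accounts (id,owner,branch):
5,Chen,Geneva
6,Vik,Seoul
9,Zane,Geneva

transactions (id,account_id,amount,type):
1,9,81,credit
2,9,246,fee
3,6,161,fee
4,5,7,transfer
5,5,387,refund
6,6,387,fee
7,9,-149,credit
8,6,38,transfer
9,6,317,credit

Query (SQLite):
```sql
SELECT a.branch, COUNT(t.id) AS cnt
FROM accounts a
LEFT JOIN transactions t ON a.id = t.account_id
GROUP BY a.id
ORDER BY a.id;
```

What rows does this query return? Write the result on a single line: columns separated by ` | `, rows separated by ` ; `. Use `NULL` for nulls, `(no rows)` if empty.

LEFT JOIN keeps every accounts row; unmatched ones get NULL for transactions columns.
Group by accounts.id and compute COUNT(t.id). COUNT(col) of an all-NULL group is 0.
  5: ids {4, 5} → COUNT(t.id)=2
  6: ids {3, 6, 8, 9} → COUNT(t.id)=4
  9: ids {1, 2, 7} → COUNT(t.id)=3

Geneva | 2 ; Seoul | 4 ; Geneva | 3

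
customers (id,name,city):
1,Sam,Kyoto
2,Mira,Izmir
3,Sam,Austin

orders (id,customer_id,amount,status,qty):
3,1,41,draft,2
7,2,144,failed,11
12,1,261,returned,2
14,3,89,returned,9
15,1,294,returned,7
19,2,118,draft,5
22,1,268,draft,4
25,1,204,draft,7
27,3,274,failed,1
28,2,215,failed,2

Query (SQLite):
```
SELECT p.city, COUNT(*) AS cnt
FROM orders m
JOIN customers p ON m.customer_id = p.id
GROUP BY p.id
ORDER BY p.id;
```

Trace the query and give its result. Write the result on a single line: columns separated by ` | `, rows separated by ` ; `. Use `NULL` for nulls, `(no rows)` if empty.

Kyoto | 5 ; Izmir | 3 ; Austin | 2

Join each orders row to its customers via customer_id.
Group joined rows by customers.id; compute COUNT(*) per group.
  1: ids {3, 12, 15, 22, 25} → COUNT(*)=5
  2: ids {7, 19, 28} → COUNT(*)=3
  3: ids {14, 27} → COUNT(*)=2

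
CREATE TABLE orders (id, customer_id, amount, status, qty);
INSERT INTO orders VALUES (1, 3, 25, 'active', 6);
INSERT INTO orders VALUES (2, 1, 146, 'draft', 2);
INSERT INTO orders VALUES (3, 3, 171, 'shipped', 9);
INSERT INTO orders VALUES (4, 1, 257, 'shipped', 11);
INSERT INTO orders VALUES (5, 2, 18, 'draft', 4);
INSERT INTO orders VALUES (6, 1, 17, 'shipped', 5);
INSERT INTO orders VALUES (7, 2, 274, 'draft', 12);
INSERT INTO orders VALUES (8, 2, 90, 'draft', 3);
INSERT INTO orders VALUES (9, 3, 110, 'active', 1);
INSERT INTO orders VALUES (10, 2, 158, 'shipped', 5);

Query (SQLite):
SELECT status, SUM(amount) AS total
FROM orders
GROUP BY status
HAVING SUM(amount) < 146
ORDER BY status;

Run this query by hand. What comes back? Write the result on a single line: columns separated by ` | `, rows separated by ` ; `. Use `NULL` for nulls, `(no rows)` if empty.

active | 135

Partition orders by status; compute SUM(amount) within each group.
HAVING: keep groups where SUM(amount) < 146.
  active: ids {1, 9} → SUM(amount)=135
  draft: ids {2, 5, 7, 8} → SUM(amount)=528
  shipped: ids {3, 4, 6, 10} → SUM(amount)=603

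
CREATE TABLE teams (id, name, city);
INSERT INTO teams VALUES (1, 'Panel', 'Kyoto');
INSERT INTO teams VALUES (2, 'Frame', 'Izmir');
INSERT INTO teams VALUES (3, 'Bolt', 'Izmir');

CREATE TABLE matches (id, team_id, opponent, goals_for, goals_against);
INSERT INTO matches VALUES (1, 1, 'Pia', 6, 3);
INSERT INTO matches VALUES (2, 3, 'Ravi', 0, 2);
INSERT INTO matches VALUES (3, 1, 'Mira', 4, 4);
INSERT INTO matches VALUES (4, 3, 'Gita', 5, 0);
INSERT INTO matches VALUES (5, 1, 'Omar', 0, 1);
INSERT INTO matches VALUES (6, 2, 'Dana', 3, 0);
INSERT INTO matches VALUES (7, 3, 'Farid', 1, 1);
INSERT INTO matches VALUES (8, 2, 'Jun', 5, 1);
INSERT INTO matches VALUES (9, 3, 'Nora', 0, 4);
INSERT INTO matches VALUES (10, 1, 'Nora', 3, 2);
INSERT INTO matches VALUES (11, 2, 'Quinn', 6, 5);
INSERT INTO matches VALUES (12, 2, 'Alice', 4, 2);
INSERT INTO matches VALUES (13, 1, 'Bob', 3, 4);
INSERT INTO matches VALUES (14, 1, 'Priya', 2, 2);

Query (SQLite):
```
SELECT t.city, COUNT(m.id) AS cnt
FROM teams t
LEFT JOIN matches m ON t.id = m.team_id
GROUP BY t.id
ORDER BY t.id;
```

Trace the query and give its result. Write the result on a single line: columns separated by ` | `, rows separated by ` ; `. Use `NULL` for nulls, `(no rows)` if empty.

Kyoto | 6 ; Izmir | 4 ; Izmir | 4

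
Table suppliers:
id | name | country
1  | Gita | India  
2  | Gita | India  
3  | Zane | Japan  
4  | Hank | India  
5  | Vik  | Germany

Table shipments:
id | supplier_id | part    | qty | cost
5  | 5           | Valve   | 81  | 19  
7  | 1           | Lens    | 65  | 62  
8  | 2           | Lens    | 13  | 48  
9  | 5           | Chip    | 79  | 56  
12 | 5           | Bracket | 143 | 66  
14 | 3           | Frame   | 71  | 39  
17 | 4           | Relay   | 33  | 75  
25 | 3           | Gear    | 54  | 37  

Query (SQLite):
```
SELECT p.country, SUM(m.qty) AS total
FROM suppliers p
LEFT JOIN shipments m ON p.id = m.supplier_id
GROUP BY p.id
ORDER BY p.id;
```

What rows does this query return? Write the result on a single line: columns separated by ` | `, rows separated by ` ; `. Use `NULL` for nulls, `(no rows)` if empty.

LEFT JOIN keeps every suppliers row; unmatched ones get NULL for shipments columns.
Group by suppliers.id and compute SUM(m.qty). SUM over an all-NULL group is NULL.
  1: ids {7} → SUM(m.qty)=65
  2: ids {8} → SUM(m.qty)=13
  3: ids {14, 25} → SUM(m.qty)=125
  4: ids {17} → SUM(m.qty)=33
  5: ids {5, 9, 12} → SUM(m.qty)=303

India | 65 ; India | 13 ; Japan | 125 ; India | 33 ; Germany | 303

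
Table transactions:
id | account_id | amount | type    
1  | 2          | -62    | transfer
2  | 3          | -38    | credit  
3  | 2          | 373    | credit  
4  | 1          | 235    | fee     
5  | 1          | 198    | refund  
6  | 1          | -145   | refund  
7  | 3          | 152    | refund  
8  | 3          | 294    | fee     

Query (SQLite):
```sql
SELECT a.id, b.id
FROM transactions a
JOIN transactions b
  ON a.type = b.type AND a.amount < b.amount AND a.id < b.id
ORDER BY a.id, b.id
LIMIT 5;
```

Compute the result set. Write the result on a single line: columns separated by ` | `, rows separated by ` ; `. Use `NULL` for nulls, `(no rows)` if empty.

Pairs (a,b) with same type, a.amount < b.amount, a.id < b.id.
type groups: credit:{2,3} fee:{4,8} refund:{5,6,7} transfer:{1}
Ordered by (a.id, b.id); first 5.

2 | 3 ; 4 | 8 ; 6 | 7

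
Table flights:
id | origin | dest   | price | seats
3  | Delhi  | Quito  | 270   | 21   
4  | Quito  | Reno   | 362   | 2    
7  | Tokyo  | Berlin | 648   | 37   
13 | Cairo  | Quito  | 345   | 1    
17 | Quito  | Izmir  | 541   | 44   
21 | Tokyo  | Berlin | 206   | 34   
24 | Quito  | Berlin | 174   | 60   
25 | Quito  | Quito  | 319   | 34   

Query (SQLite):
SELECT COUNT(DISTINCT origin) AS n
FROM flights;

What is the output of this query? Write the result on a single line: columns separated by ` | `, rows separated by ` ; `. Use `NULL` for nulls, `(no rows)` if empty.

4

Count distinct non-NULL origin values.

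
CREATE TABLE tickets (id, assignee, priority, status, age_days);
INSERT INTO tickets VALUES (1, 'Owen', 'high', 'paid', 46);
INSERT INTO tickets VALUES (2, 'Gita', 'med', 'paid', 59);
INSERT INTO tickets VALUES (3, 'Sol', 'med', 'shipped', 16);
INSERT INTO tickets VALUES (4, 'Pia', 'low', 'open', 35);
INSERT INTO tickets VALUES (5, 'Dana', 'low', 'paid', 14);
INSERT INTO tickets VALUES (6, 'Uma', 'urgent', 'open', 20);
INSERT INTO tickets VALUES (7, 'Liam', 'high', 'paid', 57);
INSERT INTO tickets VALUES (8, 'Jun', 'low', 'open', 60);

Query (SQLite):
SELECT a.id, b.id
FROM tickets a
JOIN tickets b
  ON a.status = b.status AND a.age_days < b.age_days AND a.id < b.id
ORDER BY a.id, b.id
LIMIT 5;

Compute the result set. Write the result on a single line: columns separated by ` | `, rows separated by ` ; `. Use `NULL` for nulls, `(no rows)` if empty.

Pairs (a,b) with same status, a.age_days < b.age_days, a.id < b.id.
status groups: open:{4,6,8} paid:{1,2,5,7} shipped:{3}
Ordered by (a.id, b.id); first 5.

1 | 2 ; 1 | 7 ; 4 | 8 ; 5 | 7 ; 6 | 8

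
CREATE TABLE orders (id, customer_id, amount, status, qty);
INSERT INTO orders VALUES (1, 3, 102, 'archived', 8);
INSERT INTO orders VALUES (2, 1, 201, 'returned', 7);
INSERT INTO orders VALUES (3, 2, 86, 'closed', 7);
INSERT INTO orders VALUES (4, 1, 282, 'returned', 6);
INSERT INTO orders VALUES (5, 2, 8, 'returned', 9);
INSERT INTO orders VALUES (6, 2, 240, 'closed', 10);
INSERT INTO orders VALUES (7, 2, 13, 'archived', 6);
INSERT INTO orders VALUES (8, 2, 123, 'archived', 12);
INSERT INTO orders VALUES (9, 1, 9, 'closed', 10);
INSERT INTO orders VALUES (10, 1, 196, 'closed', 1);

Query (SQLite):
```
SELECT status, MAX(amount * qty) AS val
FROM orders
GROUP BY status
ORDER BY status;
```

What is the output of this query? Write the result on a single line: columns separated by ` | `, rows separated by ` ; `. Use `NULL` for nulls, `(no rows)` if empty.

archived | 1476 ; closed | 2400 ; returned | 1692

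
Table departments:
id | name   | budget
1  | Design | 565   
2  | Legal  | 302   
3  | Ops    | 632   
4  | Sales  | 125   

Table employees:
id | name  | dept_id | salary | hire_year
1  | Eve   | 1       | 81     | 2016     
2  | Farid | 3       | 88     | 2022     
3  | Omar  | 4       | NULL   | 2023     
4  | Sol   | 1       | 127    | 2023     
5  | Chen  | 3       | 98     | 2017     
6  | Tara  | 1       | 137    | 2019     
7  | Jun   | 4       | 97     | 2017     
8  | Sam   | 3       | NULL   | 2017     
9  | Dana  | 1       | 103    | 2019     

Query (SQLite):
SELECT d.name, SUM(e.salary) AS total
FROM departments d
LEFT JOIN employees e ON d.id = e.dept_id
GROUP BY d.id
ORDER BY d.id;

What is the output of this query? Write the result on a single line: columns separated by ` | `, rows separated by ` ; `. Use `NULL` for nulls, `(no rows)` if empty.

Design | 448 ; Legal | NULL ; Ops | 186 ; Sales | 97

LEFT JOIN keeps every departments row; unmatched ones get NULL for employees columns.
Group by departments.id and compute SUM(e.salary). SUM over an all-NULL group is NULL.
  1: ids {1, 4, 6, 9} → SUM(e.salary)=448
  2: ids {—} → SUM(e.salary)=NULL
  3: ids {2, 5, 8} → SUM(e.salary)=186
  4: ids {3, 7} → SUM(e.salary)=97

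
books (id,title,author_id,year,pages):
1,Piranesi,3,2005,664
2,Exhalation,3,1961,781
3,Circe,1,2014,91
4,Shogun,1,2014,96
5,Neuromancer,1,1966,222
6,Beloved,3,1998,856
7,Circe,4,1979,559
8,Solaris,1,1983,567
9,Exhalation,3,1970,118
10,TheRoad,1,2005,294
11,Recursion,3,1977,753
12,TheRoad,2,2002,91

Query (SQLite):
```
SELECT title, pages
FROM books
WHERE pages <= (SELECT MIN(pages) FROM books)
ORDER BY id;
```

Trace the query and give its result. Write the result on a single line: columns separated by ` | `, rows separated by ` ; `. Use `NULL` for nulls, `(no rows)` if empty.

Circe | 91 ; TheRoad | 91

Scalar subquery: MIN(pages) over all books rows = 91.
Keep rows where pages <= that value.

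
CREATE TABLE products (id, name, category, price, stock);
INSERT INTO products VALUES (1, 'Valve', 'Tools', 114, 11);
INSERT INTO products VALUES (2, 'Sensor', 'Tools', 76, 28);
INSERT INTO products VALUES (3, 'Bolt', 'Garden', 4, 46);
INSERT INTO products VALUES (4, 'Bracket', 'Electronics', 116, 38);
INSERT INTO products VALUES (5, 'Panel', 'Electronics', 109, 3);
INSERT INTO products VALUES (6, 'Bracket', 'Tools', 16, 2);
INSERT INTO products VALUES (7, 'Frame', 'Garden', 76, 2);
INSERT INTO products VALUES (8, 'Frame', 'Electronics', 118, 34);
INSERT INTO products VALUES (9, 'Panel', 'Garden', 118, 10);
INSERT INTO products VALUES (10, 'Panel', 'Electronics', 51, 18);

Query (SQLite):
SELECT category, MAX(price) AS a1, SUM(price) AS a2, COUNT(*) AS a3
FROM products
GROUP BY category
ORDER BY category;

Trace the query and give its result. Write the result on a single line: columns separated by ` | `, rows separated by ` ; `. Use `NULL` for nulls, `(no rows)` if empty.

Electronics | 118 | 394 | 4 ; Garden | 118 | 198 | 3 ; Tools | 114 | 206 | 3

Group products by category.
Per group compute: MAX(price), SUM(price), COUNT(*).
  Electronics: ids {4, 5, 8, 10} → MAX(price)=118, SUM(price)=394, COUNT(*)=4
  Garden: ids {3, 7, 9} → MAX(price)=118, SUM(price)=198, COUNT(*)=3
  Tools: ids {1, 2, 6} → MAX(price)=114, SUM(price)=206, COUNT(*)=3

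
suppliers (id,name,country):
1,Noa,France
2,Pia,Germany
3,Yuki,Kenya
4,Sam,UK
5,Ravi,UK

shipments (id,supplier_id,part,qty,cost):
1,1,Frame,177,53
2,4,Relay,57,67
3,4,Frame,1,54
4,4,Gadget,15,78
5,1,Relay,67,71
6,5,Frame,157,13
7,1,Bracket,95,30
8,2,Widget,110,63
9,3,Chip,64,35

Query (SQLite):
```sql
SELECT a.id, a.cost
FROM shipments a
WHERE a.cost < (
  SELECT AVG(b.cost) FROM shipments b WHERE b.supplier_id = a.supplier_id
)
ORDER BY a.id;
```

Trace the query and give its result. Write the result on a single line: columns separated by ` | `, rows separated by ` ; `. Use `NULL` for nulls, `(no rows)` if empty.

For each shipments row a, compute AVG(cost) over rows sharing a.supplier_id.
Keep row a if a.cost < that per-group AVG.
  supplier_id=1: AVG(cost) = 51.333333
  supplier_id=2: AVG(cost) = 63.0
  supplier_id=3: AVG(cost) = 35.0
  supplier_id=4: AVG(cost) = 66.333333
  supplier_id=5: AVG(cost) = 13.0

3 | 54 ; 7 | 30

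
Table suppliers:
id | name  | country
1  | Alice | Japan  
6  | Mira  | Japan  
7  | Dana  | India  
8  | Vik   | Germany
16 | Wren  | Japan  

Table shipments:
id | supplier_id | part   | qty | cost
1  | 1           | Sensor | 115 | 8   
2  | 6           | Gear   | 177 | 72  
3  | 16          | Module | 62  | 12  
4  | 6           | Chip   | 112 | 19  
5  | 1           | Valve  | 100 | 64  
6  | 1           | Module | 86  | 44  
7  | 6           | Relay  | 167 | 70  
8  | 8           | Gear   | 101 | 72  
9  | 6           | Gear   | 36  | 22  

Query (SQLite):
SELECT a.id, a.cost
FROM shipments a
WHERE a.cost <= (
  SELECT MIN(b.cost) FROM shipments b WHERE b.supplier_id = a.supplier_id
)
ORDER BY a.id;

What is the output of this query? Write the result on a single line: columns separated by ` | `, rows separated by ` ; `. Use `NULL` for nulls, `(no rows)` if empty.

1 | 8 ; 3 | 12 ; 4 | 19 ; 8 | 72

For each shipments row a, compute MIN(cost) over rows sharing a.supplier_id.
Keep row a if a.cost <= that per-group MIN.
  supplier_id=1: MIN(cost) = 8
  supplier_id=6: MIN(cost) = 19
  supplier_id=8: MIN(cost) = 72
  supplier_id=16: MIN(cost) = 12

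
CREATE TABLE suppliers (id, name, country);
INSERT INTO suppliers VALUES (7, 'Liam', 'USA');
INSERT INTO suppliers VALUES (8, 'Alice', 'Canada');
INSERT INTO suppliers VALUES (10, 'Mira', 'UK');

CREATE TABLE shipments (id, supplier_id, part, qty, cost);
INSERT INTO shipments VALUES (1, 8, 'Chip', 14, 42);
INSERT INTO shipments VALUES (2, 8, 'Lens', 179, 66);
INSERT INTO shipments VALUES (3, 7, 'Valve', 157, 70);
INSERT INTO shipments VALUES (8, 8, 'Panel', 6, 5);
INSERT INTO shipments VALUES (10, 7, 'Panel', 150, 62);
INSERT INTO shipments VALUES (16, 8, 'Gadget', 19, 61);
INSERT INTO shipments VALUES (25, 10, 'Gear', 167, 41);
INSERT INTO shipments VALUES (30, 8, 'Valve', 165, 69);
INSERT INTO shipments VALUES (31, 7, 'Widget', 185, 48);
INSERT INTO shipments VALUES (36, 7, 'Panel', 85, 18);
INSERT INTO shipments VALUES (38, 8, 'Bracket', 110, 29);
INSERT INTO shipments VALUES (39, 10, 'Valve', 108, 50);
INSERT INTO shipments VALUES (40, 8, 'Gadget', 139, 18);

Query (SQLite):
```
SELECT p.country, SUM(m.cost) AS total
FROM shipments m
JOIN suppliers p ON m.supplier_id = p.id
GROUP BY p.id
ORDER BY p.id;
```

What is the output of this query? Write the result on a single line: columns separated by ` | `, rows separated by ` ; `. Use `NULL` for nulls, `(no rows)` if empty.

Join each shipments row to its suppliers via supplier_id.
Group joined rows by suppliers.id; compute SUM(m.cost) per group.
  7: ids {3, 10, 31, 36} → SUM(m.cost)=198
  8: ids {1, 2, 8, 16, 30, 38, 40} → SUM(m.cost)=290
  10: ids {25, 39} → SUM(m.cost)=91

USA | 198 ; Canada | 290 ; UK | 91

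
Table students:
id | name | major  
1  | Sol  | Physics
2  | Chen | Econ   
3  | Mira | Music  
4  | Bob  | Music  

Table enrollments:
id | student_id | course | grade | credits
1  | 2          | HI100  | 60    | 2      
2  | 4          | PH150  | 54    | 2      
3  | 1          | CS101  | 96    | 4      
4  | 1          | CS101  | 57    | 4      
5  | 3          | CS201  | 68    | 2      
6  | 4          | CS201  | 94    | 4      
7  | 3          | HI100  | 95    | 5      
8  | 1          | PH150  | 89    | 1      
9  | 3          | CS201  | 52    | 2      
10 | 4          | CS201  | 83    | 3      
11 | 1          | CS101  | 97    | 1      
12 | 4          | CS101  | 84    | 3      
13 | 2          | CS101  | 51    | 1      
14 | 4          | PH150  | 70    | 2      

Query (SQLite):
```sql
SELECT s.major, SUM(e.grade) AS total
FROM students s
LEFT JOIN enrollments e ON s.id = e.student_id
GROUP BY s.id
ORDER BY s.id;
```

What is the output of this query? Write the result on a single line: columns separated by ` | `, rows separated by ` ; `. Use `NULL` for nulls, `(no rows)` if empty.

Physics | 339 ; Econ | 111 ; Music | 215 ; Music | 385

LEFT JOIN keeps every students row; unmatched ones get NULL for enrollments columns.
Group by students.id and compute SUM(e.grade). SUM over an all-NULL group is NULL.
  1: ids {3, 4, 8, 11} → SUM(e.grade)=339
  2: ids {1, 13} → SUM(e.grade)=111
  3: ids {5, 7, 9} → SUM(e.grade)=215
  4: ids {2, 6, 10, 12, 14} → SUM(e.grade)=385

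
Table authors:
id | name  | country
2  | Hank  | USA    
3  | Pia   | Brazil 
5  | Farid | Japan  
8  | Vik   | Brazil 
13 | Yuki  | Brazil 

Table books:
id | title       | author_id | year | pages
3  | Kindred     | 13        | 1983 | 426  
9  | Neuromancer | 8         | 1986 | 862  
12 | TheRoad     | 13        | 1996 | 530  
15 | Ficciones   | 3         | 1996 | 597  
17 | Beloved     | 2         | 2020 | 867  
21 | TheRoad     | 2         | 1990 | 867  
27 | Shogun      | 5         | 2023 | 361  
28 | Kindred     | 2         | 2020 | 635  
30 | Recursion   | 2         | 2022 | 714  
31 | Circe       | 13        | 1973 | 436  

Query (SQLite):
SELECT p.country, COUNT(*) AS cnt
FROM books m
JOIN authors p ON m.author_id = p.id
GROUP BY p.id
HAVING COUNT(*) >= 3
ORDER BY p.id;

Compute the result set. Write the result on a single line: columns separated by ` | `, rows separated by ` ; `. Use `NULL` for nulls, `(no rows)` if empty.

USA | 4 ; Brazil | 3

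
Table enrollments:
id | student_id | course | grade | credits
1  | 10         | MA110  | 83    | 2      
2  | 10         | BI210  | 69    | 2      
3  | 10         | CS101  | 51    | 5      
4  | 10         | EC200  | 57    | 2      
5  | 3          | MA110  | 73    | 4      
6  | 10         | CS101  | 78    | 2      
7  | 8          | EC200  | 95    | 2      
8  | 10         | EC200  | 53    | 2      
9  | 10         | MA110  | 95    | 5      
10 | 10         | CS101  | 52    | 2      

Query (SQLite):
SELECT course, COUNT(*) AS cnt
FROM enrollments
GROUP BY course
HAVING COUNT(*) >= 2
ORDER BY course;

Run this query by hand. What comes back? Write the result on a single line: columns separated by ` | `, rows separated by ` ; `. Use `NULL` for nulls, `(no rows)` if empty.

CS101 | 3 ; EC200 | 3 ; MA110 | 3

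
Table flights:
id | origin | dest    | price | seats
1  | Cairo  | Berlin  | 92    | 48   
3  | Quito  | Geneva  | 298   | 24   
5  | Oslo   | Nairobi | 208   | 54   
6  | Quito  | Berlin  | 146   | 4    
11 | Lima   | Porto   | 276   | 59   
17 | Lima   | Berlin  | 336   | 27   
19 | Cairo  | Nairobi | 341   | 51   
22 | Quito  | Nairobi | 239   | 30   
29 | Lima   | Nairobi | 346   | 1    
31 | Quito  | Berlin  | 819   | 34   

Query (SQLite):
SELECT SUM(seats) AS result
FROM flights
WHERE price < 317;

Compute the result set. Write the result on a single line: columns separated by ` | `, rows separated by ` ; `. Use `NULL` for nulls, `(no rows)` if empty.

219

Rows where price < 317 → seats values: [48, 24, 54, 4, 59, 30].
SUM of non-NULL values = 219.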